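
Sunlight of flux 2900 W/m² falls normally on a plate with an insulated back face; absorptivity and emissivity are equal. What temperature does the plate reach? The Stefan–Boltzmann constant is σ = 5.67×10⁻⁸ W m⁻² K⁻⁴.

T ≈ 476 K

Absorbed flux αS = emitted flux εσT⁴ (one radiating face); with α = ε, T = (S/σ)^(1/4).
T = (2900 / 5.67×10⁻⁸)^(1/4) = (5.11×10^10)^(1/4).
T = 476 K.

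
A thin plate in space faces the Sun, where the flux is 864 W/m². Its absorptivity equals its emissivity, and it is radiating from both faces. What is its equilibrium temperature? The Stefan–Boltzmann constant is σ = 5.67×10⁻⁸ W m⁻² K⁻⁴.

Absorbed flux αS = emitted flux 2εσT⁴ per unit area; with α = ε this gives T = (S/2σ)^(1/4).
T = (864 / (2 × 5.67×10⁻⁸))^(1/4) = (7.62×10^9)^(1/4).
T = 295 K.

T ≈ 295 K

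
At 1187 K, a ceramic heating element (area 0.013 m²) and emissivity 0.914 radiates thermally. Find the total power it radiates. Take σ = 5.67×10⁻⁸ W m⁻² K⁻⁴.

Stefan–Boltzmann: P = εσAT⁴ = 0.914 × 5.67×10⁻⁸ × 0.0130 × (1187)⁴ = 0.914 × 5.67×10⁻⁸ × 0.0130 × 1.99×10^12.
P = 1340 W.

P ≈ 1340 W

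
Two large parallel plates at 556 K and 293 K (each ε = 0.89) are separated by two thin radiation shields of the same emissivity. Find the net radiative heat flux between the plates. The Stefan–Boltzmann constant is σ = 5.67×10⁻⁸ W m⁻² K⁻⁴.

Each of the 3 gaps contributes resistance (2/ε − 1) = 2/0.89 − 1 = 1.247; total = 3.742.
q = σ(T₁⁴ − T₂⁴) / 3.742 = 5.67×10⁻⁸ × 8.82×10^10 / 3.742 = 1340 W/m².

q ≈ 1340 W/m²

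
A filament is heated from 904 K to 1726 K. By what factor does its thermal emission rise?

P ∝ T⁴, so the ratio is (1726/904)⁴ = (1.909)⁴ = 13.3.

ratio ≈ 13.3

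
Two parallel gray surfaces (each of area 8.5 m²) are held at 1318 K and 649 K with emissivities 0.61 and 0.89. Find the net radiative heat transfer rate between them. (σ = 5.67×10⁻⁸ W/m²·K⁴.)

Q ≈ 7.76×10^5 W

For two large parallel gray plates, q = σ(T₁⁴ − T₂⁴) / (1/ε₁ + 1/ε₂ − 1).
1/ε₁ + 1/ε₂ − 1 = 1/0.61 + 1/0.89 − 1 = 1.763.
T₁⁴ − T₂⁴ = 3.02×10^12 − 1.77×10^11 = 2.84×10^12 K⁴.
q = 5.67×10⁻⁸ × 2.84×10^12 / 1.763 = 91300 W/m².
Q = q·A = 91300 × 8.5 = 7.76×10^5 W.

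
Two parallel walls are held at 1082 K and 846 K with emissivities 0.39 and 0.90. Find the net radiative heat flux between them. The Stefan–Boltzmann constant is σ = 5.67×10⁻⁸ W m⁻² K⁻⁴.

q ≈ 18200 W/m²

For two large parallel gray plates, q = σ(T₁⁴ − T₂⁴) / (1/ε₁ + 1/ε₂ − 1).
1/ε₁ + 1/ε₂ − 1 = 1/0.39 + 1/0.90 − 1 = 2.675.
T₁⁴ − T₂⁴ = 1.37×10^12 − 5.12×10^11 = 8.58×10^11 K⁴.
q = 5.67×10⁻⁸ × 8.58×10^11 / 2.675 = 18200 W/m².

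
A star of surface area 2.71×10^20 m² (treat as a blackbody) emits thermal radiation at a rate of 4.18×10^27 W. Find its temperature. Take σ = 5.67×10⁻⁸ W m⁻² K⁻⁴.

From P = σAT⁴, T = (P / σA)^(1/4) = (4.18×10^27 / (5.67×10⁻⁸ × 2.71×10^20))^(1/4).
T = (2.72×10^14)^(1/4) = 4060 K.

T ≈ 4060 K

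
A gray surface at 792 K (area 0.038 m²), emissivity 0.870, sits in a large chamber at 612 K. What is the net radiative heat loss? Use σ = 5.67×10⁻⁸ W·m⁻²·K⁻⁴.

Q ≈ 475 W

Q = εσA(T⁴ − T_s⁴). T⁴ − T_s⁴ = (792)⁴ − (612)⁴ = 3.93×10^11 − 1.40×10^11 = 2.53×10^11 K⁴.
Q = 0.870 × 5.67×10⁻⁸ × 0.0380 × 2.53×10^11 = 475 W.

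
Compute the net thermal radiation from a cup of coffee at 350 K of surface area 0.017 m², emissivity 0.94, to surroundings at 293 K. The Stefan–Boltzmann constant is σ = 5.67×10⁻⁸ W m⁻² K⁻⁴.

Q = εσA(T⁴ − T_s⁴). T⁴ − T_s⁴ = (350)⁴ − (293)⁴ = 1.50×10^10 − 7.37×10^9 = 7.64×10^9 K⁴.
Q = 0.94 × 5.67×10⁻⁸ × 0.0170 × 7.64×10^9 = 6.92 W.

Q ≈ 6.92 W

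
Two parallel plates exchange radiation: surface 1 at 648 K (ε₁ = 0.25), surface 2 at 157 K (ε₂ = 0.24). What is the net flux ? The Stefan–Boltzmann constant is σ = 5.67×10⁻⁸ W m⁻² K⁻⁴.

q ≈ 1390 W/m²

For two large parallel gray plates, q = σ(T₁⁴ − T₂⁴) / (1/ε₁ + 1/ε₂ − 1).
1/ε₁ + 1/ε₂ − 1 = 1/0.25 + 1/0.24 − 1 = 7.167.
T₁⁴ − T₂⁴ = 1.76×10^11 − 6.08×10^8 = 1.76×10^11 K⁴.
q = 5.67×10⁻⁸ × 1.76×10^11 / 7.167 = 1390 W/m².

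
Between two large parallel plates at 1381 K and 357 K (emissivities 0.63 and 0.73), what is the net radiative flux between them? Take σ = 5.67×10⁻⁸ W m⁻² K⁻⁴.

For two large parallel gray plates, q = σ(T₁⁴ − T₂⁴) / (1/ε₁ + 1/ε₂ − 1).
1/ε₁ + 1/ε₂ − 1 = 1/0.63 + 1/0.73 − 1 = 1.957.
T₁⁴ − T₂⁴ = 3.64×10^12 − 1.62×10^10 = 3.62×10^12 K⁴.
q = 5.67×10⁻⁸ × 3.62×10^12 / 1.957 = 1.05×10^5 W/m².

q ≈ 1.05×10^5 W/m²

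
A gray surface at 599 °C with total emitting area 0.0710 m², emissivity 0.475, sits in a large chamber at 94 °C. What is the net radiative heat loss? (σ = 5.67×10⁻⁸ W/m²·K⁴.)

Convert: 599 °C = 872 K; 94 °C = 367 K.
Q = εσA(T⁴ − T_s⁴). T⁴ − T_s⁴ = (872)⁴ − (367)⁴ = 5.78×10^11 − 1.81×10^10 = 5.60×10^11 K⁴.
Q = 0.475 × 5.67×10⁻⁸ × 0.0710 × 5.60×10^11 = 1070 W.

Q ≈ 1070 W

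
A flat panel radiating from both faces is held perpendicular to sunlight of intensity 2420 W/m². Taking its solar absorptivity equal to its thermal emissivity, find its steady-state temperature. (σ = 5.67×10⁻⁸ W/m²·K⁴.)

T ≈ 382 K

Absorbed flux αS = emitted flux 2εσT⁴ per unit area; with α = ε this gives T = (S/2σ)^(1/4).
T = (2420 / (2 × 5.67×10⁻⁸))^(1/4) = (2.13×10^10)^(1/4).
T = 382 K.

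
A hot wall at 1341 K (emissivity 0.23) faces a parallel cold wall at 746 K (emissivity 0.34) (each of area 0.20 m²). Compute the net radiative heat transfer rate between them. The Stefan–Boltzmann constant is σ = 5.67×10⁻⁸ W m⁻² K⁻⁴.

Q ≈ 5270 W

For two large parallel gray plates, q = σ(T₁⁴ − T₂⁴) / (1/ε₁ + 1/ε₂ − 1).
1/ε₁ + 1/ε₂ − 1 = 1/0.23 + 1/0.34 − 1 = 6.289.
T₁⁴ − T₂⁴ = 3.23×10^12 − 3.10×10^11 = 2.92×10^12 K⁴.
q = 5.67×10⁻⁸ × 2.92×10^12 / 6.289 = 26400 W/m².
Q = q·A = 26400 × 0.20 = 5270 W.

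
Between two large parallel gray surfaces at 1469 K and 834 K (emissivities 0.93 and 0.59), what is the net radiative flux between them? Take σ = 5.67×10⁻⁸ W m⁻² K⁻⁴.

q ≈ 1.34×10^5 W/m²

For two large parallel gray plates, q = σ(T₁⁴ − T₂⁴) / (1/ε₁ + 1/ε₂ − 1).
1/ε₁ + 1/ε₂ − 1 = 1/0.93 + 1/0.59 − 1 = 1.770.
T₁⁴ − T₂⁴ = 4.66×10^12 − 4.84×10^11 = 4.17×10^12 K⁴.
q = 5.67×10⁻⁸ × 4.17×10^12 / 1.770 = 1.34×10^5 W/m².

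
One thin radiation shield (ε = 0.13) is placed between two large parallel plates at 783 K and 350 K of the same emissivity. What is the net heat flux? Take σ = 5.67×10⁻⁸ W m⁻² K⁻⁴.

q ≈ 711 W/m²

Each of the 2 gaps contributes resistance (2/ε − 1) = 2/0.13 − 1 = 14.38; total = 28.77.
q = σ(T₁⁴ − T₂⁴) / 28.77 = 5.67×10⁻⁸ × 3.61×10^11 / 28.77 = 711 W/m².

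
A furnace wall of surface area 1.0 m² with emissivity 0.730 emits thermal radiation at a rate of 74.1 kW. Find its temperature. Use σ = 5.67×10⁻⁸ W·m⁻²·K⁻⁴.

From P = εσAT⁴, T = (P / εσA)^(1/4) = (74100 / (0.730 × 5.67×10⁻⁸ × 1.00))^(1/4).
T = (1.79×10^12)^(1/4) = 1160 K.

T ≈ 1160 K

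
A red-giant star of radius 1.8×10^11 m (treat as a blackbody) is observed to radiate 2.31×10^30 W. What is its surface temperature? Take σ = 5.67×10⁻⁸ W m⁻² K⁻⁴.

T ≈ 3160 K

A = 4πr² = 4π × (1.8×10^11)² = 4.07×10^23 m².
From P = σAT⁴, T = (P / σA)^(1/4) = (2.31×10^30 / (5.67×10⁻⁸ × 4.07×10^23))^(1/4).
T = (1.00×10^14)^(1/4) = 3160 K.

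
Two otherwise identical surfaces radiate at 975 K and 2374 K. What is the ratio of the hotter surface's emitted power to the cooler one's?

P ∝ T⁴, so the ratio is (2374/975)⁴ = (2.435)⁴ = 35.1.

ratio ≈ 35.1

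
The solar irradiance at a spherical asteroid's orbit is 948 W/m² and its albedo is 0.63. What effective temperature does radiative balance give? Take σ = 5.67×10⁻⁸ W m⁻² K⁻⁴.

T ≈ 198 K

Power absorbed = (1−a)S·πR²; power emitted = 4πR²σT⁴. Equating and cancelling πR²:
T = ((1−a)S / 4σ)^(1/4) = (351 / (4 × 5.67×10⁻⁸))^(1/4) = (1.55×10^9)^(1/4).
T = 198 K.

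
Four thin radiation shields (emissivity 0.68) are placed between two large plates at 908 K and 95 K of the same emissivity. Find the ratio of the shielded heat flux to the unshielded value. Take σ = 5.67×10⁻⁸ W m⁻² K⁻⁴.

With N identical shields there are N+1 = 5 gaps in series, each with the same radiative resistance, so the flux falls to 1/(N+1) of its unshielded value.

ratio ≈ 0.200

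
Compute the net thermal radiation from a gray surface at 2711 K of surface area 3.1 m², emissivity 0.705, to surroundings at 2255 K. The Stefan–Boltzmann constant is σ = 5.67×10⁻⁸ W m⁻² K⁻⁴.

Q = εσA(T⁴ − T_s⁴). T⁴ − T_s⁴ = (2711)⁴ − (2255)⁴ = 5.40×10^13 − 2.59×10^13 = 2.82×10^13 K⁴.
Q = 0.705 × 5.67×10⁻⁸ × 3.10 × 2.82×10^13 = 3.49×10^6 W.

Q ≈ 3.49×10^6 W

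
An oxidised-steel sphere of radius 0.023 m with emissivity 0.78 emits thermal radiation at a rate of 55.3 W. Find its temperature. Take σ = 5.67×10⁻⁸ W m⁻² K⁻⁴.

T ≈ 659 K

A = 4πr² = 4π × (0.023)² = 6.65×10^-3 m².
From P = εσAT⁴, T = (P / εσA)^(1/4) = (55.3 / (0.78 × 5.67×10⁻⁸ × 6.65×10^-3))^(1/4).
T = (1.88×10^11)^(1/4) = 659 K.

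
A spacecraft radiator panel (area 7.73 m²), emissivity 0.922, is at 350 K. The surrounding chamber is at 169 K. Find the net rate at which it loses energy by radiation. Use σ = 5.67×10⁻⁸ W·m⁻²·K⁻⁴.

Q ≈ 5730 W

Q = εσA(T⁴ − T_s⁴). T⁴ − T_s⁴ = (350)⁴ − (169)⁴ = 1.50×10^10 − 8.16×10^8 = 1.42×10^10 K⁴.
Q = 0.922 × 5.67×10⁻⁸ × 7.73 × 1.42×10^10 = 5730 W.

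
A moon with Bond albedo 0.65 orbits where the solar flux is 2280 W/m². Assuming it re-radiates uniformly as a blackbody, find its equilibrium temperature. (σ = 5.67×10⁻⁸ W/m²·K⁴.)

Power absorbed = (1−a)S·πR²; power emitted = 4πR²σT⁴. Equating and cancelling πR²:
T = ((1−a)S / 4σ)^(1/4) = (798 / (4 × 5.67×10⁻⁸))^(1/4) = (3.52×10^9)^(1/4).
T = 244 K.

T ≈ 244 K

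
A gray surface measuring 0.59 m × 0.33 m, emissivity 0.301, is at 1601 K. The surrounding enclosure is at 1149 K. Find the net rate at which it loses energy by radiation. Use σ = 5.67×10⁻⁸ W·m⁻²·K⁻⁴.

A = 0.59 × 0.33 = 0.195 m².
Q = εσA(T⁴ − T_s⁴). T⁴ − T_s⁴ = (1601)⁴ − (1149)⁴ = 6.57×10^12 − 1.74×10^12 = 4.83×10^12 K⁴.
Q = 0.301 × 5.67×10⁻⁸ × 0.195 × 4.83×10^12 = 16000 W.

Q ≈ 16000 W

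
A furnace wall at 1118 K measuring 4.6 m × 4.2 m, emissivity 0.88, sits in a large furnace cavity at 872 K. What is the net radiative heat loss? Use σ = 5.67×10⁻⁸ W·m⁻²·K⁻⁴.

A = 4.6 × 4.2 = 19.3 m².
Q = εσA(T⁴ − T_s⁴). T⁴ − T_s⁴ = (1118)⁴ − (872)⁴ = 1.56×10^12 − 5.78×10^11 = 9.84×10^11 K⁴.
Q = 0.88 × 5.67×10⁻⁸ × 19.3 × 9.84×10^11 = 9.49×10^5 W.

Q ≈ 9.49×10^5 W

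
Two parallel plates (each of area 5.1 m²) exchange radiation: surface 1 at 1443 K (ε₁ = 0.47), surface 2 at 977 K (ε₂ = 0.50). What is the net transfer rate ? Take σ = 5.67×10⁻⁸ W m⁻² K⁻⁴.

Q ≈ 3.17×10^5 W

For two large parallel gray plates, q = σ(T₁⁴ − T₂⁴) / (1/ε₁ + 1/ε₂ − 1).
1/ε₁ + 1/ε₂ − 1 = 1/0.47 + 1/0.50 − 1 = 3.128.
T₁⁴ − T₂⁴ = 4.34×10^12 − 9.11×10^11 = 3.42×10^12 K⁴.
q = 5.67×10⁻⁸ × 3.42×10^12 / 3.128 = 62100 W/m².
Q = q·A = 62100 × 5.1 = 3.17×10^5 W.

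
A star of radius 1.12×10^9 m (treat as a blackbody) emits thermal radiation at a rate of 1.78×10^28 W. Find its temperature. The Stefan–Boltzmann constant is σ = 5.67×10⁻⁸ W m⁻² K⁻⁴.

T ≈ 11900 K

A = 4πr² = 4π × (1.12×10^9)² = 1.58×10^19 m².
From P = σAT⁴, T = (P / σA)^(1/4) = (1.78×10^28 / (5.67×10⁻⁸ × 1.58×10^19))^(1/4).
T = (1.99×10^16)^(1/4) = 11900 K.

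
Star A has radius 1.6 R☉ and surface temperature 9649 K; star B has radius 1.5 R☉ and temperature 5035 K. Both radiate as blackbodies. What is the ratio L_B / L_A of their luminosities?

L = 4πR²σT⁴ ∝ R²T⁴, so L_B/L_A = (1.5/1.6)² × (5035/9649)⁴ = 0.879 × 0.0741 = 0.0652.

L_B/L_A ≈ 0.0652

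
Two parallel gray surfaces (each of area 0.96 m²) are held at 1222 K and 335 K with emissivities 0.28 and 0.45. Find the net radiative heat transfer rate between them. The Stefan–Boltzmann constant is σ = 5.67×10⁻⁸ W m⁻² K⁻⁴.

Q ≈ 25200 W

For two large parallel gray plates, q = σ(T₁⁴ − T₂⁴) / (1/ε₁ + 1/ε₂ − 1).
1/ε₁ + 1/ε₂ − 1 = 1/0.28 + 1/0.45 − 1 = 4.794.
T₁⁴ − T₂⁴ = 2.23×10^12 − 1.26×10^10 = 2.22×10^12 K⁴.
q = 5.67×10⁻⁸ × 2.22×10^12 / 4.794 = 26200 W/m².
Q = q·A = 26200 × 0.96 = 25200 W.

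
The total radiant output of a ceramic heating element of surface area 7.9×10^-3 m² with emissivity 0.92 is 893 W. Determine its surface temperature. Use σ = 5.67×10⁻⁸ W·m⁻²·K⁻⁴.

From P = εσAT⁴, T = (P / εσA)^(1/4) = (893 / (0.92 × 5.67×10⁻⁸ × 7.90×10^-3))^(1/4).
T = (2.17×10^12)^(1/4) = 1210 K.

T ≈ 1210 K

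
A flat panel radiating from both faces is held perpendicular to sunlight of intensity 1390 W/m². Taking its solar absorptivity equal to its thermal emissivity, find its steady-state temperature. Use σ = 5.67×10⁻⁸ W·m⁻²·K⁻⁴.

T ≈ 333 K

Absorbed flux αS = emitted flux 2εσT⁴ per unit area; with α = ε this gives T = (S/2σ)^(1/4).
T = (1390 / (2 × 5.67×10⁻⁸))^(1/4) = (1.23×10^10)^(1/4).
T = 333 K.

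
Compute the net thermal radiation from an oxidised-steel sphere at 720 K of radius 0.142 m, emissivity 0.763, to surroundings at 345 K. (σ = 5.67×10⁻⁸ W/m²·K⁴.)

Q ≈ 2790 W

A = 4πr² = 4π × (0.142)² = 0.253 m².
Q = εσA(T⁴ − T_s⁴). T⁴ − T_s⁴ = (720)⁴ − (345)⁴ = 2.69×10^11 − 1.42×10^10 = 2.55×10^11 K⁴.
Q = 0.763 × 5.67×10⁻⁸ × 0.253 × 2.55×10^11 = 2790 W.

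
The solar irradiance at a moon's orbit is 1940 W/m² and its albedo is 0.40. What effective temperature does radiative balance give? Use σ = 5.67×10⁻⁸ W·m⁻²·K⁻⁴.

T ≈ 268 K

Power absorbed = (1−a)S·πR²; power emitted = 4πR²σT⁴. Equating and cancelling πR²:
T = ((1−a)S / 4σ)^(1/4) = (1160 / (4 × 5.67×10⁻⁸))^(1/4) = (5.13×10^9)^(1/4).
T = 268 K.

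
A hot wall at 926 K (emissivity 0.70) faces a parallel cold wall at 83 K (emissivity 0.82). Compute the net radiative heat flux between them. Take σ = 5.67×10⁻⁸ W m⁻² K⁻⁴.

For two large parallel gray plates, q = σ(T₁⁴ − T₂⁴) / (1/ε₁ + 1/ε₂ − 1).
1/ε₁ + 1/ε₂ − 1 = 1/0.70 + 1/0.82 − 1 = 1.648.
T₁⁴ − T₂⁴ = 7.35×10^11 − 4.75×10^7 = 7.35×10^11 K⁴.
q = 5.67×10⁻⁸ × 7.35×10^11 / 1.648 = 25300 W/m².

q ≈ 25300 W/m²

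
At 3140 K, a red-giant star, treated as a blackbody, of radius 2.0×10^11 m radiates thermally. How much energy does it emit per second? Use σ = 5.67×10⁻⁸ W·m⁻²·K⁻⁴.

P ≈ 2.77×10^30 W

A = 4πr² = 4π × (2.0×10^11)² = 5.03×10^23 m².
P = σAT⁴ = 5.67×10⁻⁸ × 5.03×10^23 × (3140)⁴ = 5.67×10⁻⁸ × 5.03×10^23 × 9.72×10^13.
P = 2.77×10^30 W.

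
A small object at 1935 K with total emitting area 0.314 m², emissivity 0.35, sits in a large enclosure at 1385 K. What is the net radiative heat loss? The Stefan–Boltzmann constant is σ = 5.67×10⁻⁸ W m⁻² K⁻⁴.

Q = εσA(T⁴ − T_s⁴). T⁴ − T_s⁴ = (1935)⁴ − (1385)⁴ = 1.40×10^13 − 3.68×10^12 = 1.03×10^13 K⁴.
Q = 0.35 × 5.67×10⁻⁸ × 0.314 × 1.03×10^13 = 64400 W.

Q ≈ 64400 W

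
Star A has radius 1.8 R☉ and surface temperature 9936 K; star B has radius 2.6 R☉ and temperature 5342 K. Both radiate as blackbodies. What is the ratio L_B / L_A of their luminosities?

L_B/L_A ≈ 0.174

L = 4πR²σT⁴ ∝ R²T⁴, so L_B/L_A = (2.6/1.8)² × (5342/9936)⁴ = 2.09 × 0.0836 = 0.174.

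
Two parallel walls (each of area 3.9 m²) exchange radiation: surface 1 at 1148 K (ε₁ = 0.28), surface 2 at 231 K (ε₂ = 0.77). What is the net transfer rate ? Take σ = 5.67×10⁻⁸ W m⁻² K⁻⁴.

For two large parallel gray plates, q = σ(T₁⁴ − T₂⁴) / (1/ε₁ + 1/ε₂ − 1).
1/ε₁ + 1/ε₂ − 1 = 1/0.28 + 1/0.77 − 1 = 3.870.
T₁⁴ − T₂⁴ = 1.74×10^12 − 2.85×10^9 = 1.73×10^12 K⁴.
q = 5.67×10⁻⁸ × 1.73×10^12 / 3.870 = 25400 W/m².
Q = q·A = 25400 × 3.9 = 99100 W.

Q ≈ 99100 W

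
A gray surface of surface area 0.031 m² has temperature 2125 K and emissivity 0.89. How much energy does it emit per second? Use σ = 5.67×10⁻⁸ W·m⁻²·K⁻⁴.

P = εσAT⁴ = 0.89 × 5.67×10⁻⁸ × 0.0310 × (2125)⁴ = 0.89 × 5.67×10⁻⁸ × 0.0310 × 2.04×10^13.
P = 31900 W.

P ≈ 31900 W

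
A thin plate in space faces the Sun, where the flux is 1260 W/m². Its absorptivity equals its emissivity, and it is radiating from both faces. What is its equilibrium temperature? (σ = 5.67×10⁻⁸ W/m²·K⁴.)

T ≈ 325 K

Absorbed flux αS = emitted flux 2εσT⁴ per unit area; with α = ε this gives T = (S/2σ)^(1/4).
T = (1260 / (2 × 5.67×10⁻⁸))^(1/4) = (1.11×10^10)^(1/4).
T = 325 K.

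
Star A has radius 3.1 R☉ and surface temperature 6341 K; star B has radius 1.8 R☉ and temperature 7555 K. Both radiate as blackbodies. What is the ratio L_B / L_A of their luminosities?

L_B/L_A ≈ 0.679

L = 4πR²σT⁴ ∝ R²T⁴, so L_B/L_A = (1.8/3.1)² × (7555/6341)⁴ = 0.337 × 2.02 = 0.679.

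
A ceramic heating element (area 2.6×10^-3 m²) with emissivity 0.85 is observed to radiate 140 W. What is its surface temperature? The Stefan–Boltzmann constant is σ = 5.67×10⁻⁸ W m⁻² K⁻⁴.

From P = εσAT⁴, T = (P / εσA)^(1/4) = (140 / (0.85 × 5.67×10⁻⁸ × 2.60×10^-3))^(1/4).
T = (1.12×10^12)^(1/4) = 1030 K.

T ≈ 1030 K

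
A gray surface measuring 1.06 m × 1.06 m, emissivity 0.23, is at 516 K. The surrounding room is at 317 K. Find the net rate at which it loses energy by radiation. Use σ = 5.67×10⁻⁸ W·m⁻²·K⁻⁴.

A = 1.06 × 1.06 = 1.12 m².
Q = εσA(T⁴ − T_s⁴). T⁴ − T_s⁴ = (516)⁴ − (317)⁴ = 7.09×10^10 − 1.01×10^10 = 6.08×10^10 K⁴.
Q = 0.23 × 5.67×10⁻⁸ × 1.12 × 6.08×10^10 = 891 W.

Q ≈ 891 W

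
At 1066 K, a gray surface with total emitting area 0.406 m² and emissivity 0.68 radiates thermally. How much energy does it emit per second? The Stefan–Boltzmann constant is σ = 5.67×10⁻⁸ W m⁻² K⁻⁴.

Stefan–Boltzmann: P = εσAT⁴ = 0.68 × 5.67×10⁻⁸ × 0.406 × (1066)⁴ = 0.68 × 5.67×10⁻⁸ × 0.406 × 1.29×10^12.
P = 20200 W.

P ≈ 20200 W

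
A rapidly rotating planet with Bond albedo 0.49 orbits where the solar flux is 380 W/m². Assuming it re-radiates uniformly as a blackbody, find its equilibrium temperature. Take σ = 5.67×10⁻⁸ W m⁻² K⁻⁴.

T ≈ 171 K

Power absorbed = (1−a)S·πR²; power emitted = 4πR²σT⁴. Equating and cancelling πR²:
T = ((1−a)S / 4σ)^(1/4) = (194 / (4 × 5.67×10⁻⁸))^(1/4) = (8.54×10^8)^(1/4).
T = 171 K.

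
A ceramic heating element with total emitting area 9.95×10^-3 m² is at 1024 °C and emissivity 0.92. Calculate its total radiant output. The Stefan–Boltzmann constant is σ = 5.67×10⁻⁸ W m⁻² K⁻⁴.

P ≈ 1470 W

1024 °C = 1297 K.
Stefan–Boltzmann: P = εσAT⁴ = 0.92 × 5.67×10⁻⁸ × 9.95×10^-3 × (1297)⁴ = 0.92 × 5.67×10⁻⁸ × 9.95×10^-3 × 2.83×10^12.
P = 1470 W.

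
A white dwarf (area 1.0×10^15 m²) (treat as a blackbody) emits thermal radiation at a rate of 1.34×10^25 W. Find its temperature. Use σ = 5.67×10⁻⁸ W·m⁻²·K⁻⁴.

T ≈ 22000 K

From P = σAT⁴, T = (P / σA)^(1/4) = (1.34×10^25 / (5.67×10⁻⁸ × 1.00×10^15))^(1/4).
T = (2.36×10^17)^(1/4) = 22000 K.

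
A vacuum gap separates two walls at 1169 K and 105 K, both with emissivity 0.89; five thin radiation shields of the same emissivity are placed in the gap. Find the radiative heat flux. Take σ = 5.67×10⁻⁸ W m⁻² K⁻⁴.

q ≈ 14100 W/m²

Each of the 6 gaps contributes resistance (2/ε − 1) = 2/0.89 − 1 = 1.247; total = 7.483.
q = σ(T₁⁴ − T₂⁴) / 7.483 = 5.67×10⁻⁸ × 1.87×10^12 / 7.483 = 14100 W/m².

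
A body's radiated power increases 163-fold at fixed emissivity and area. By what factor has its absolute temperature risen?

P ∝ T⁴ ⇒ T ∝ P^(1/4), so T scales by (163)^(1/4) = 3.57.

factor ≈ 3.57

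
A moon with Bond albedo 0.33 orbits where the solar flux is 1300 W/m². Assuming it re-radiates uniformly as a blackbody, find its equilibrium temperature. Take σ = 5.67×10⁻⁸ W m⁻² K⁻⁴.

Power absorbed = (1−a)S·πR²; power emitted = 4πR²σT⁴. Equating and cancelling πR²:
T = ((1−a)S / 4σ)^(1/4) = (871 / (4 × 5.67×10⁻⁸))^(1/4) = (3.84×10^9)^(1/4).
T = 249 K.

T ≈ 249 K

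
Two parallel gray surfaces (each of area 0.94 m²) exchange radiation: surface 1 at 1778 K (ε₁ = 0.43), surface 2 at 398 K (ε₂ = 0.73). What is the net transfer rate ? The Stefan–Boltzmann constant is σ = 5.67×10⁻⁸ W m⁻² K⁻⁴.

Q ≈ 1.97×10^5 W

For two large parallel gray plates, q = σ(T₁⁴ − T₂⁴) / (1/ε₁ + 1/ε₂ − 1).
1/ε₁ + 1/ε₂ − 1 = 1/0.43 + 1/0.73 − 1 = 2.695.
T₁⁴ − T₂⁴ = 9.99×10^12 − 2.51×10^10 = 9.97×10^12 K⁴.
q = 5.67×10⁻⁸ × 9.97×10^12 / 2.695 = 2.10×10^5 W/m².
Q = q·A = 2.10×10^5 × 0.94 = 1.97×10^5 W.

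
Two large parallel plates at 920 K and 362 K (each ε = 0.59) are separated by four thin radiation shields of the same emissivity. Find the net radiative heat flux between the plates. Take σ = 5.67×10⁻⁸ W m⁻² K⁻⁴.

Each of the 5 gaps contributes resistance (2/ε − 1) = 2/0.59 − 1 = 2.390; total = 11.95.
q = σ(T₁⁴ − T₂⁴) / 11.95 = 5.67×10⁻⁸ × 6.99×10^11 / 11.95 = 3320 W/m².

q ≈ 3320 W/m²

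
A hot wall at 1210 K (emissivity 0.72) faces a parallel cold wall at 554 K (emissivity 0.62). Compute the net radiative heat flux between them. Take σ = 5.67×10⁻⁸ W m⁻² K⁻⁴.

q ≈ 58000 W/m²

For two large parallel gray plates, q = σ(T₁⁴ − T₂⁴) / (1/ε₁ + 1/ε₂ − 1).
1/ε₁ + 1/ε₂ − 1 = 1/0.72 + 1/0.62 − 1 = 2.002.
T₁⁴ − T₂⁴ = 2.14×10^12 − 9.42×10^10 = 2.05×10^12 K⁴.
q = 5.67×10⁻⁸ × 2.05×10^12 / 2.002 = 58000 W/m².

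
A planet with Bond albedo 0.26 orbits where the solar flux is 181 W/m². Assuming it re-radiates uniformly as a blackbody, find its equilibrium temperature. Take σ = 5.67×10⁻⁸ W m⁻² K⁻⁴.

T ≈ 156 K

Power absorbed = (1−a)S·πR²; power emitted = 4πR²σT⁴. Equating and cancelling πR²:
T = ((1−a)S / 4σ)^(1/4) = (134 / (4 × 5.67×10⁻⁸))^(1/4) = (5.91×10^8)^(1/4).
T = 156 K.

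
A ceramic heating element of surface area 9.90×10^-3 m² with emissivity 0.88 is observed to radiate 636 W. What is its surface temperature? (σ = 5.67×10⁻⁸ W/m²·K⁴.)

From P = εσAT⁴, T = (P / εσA)^(1/4) = (636 / (0.88 × 5.67×10⁻⁸ × 9.90×10^-3))^(1/4).
T = (1.29×10^12)^(1/4) = 1070 K.

T ≈ 1070 K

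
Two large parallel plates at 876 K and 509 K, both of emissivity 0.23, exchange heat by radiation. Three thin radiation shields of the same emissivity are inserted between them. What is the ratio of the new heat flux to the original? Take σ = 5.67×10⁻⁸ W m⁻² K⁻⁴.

ratio ≈ 0.250

With N identical shields there are N+1 = 4 gaps in series, each with the same radiative resistance, so the flux falls to 1/(N+1) of its unshielded value.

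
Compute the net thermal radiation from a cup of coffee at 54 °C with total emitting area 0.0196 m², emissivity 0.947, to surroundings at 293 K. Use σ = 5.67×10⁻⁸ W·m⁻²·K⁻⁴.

Convert: 54 °C = 327 K.
Q = εσA(T⁴ − T_s⁴). T⁴ − T_s⁴ = (327)⁴ − (293)⁴ = 1.14×10^10 − 7.37×10^9 = 4.06×10^9 K⁴.
Q = 0.947 × 5.67×10⁻⁸ × 0.0196 × 4.06×10^9 = 4.28 W.

Q ≈ 4.28 W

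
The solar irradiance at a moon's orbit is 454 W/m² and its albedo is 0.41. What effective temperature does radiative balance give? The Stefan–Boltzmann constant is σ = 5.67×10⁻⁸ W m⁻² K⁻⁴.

T ≈ 185 K

Power absorbed = (1−a)S·πR²; power emitted = 4πR²σT⁴. Equating and cancelling πR²:
T = ((1−a)S / 4σ)^(1/4) = (268 / (4 × 5.67×10⁻⁸))^(1/4) = (1.18×10^9)^(1/4).
T = 185 K.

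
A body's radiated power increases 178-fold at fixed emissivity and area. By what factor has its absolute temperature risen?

P ∝ T⁴ ⇒ T ∝ P^(1/4), so T scales by (178)^(1/4) = 3.65.

factor ≈ 3.65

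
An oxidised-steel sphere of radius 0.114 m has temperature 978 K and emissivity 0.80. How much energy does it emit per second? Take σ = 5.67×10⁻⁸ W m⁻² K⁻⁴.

A = 4πr² = 4π × (0.114)² = 0.163 m².
P = εσAT⁴ = 0.80 × 5.67×10⁻⁸ × 0.163 × (978)⁴ = 0.80 × 5.67×10⁻⁸ × 0.163 × 9.15×10^11.
P = 6780 W.

P ≈ 6780 W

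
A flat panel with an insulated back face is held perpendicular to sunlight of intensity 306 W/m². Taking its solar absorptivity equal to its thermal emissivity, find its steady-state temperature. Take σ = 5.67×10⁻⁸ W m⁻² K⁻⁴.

T ≈ 271 K

Absorbed flux αS = emitted flux εσT⁴ (one radiating face); with α = ε, T = (S/σ)^(1/4).
T = (306 / 5.67×10⁻⁸)^(1/4) = (5.40×10^9)^(1/4).
T = 271 K.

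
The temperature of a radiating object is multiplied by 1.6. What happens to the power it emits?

factor ≈ 6.55

P ∝ T⁴, so the power scales as (1.6)⁴ = 6.55.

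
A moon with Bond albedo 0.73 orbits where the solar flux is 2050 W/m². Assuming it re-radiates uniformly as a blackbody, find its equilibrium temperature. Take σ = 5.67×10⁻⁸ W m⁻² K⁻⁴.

Power absorbed = (1−a)S·πR²; power emitted = 4πR²σT⁴. Equating and cancelling πR²:
T = ((1−a)S / 4σ)^(1/4) = (554 / (4 × 5.67×10⁻⁸))^(1/4) = (2.44×10^9)^(1/4).
T = 222 K.

T ≈ 222 K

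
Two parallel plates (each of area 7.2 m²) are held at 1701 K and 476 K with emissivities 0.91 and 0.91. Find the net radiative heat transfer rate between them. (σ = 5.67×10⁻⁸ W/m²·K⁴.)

For two large parallel gray plates, q = σ(T₁⁴ − T₂⁴) / (1/ε₁ + 1/ε₂ − 1).
1/ε₁ + 1/ε₂ − 1 = 1/0.91 + 1/0.91 − 1 = 1.198.
T₁⁴ − T₂⁴ = 8.37×10^12 − 5.13×10^10 = 8.32×10^12 K⁴.
q = 5.67×10⁻⁸ × 8.32×10^12 / 1.198 = 3.94×10^5 W/m².
Q = q·A = 3.94×10^5 × 7.2 = 2.84×10^6 W.

Q ≈ 2.84×10^6 W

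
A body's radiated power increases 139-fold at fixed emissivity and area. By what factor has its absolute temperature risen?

P ∝ T⁴ ⇒ T ∝ P^(1/4), so T scales by (139)^(1/4) = 3.43.

factor ≈ 3.43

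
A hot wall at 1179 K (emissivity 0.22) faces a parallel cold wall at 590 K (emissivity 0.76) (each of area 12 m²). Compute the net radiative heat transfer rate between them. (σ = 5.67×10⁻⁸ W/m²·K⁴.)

For two large parallel gray plates, q = σ(T₁⁴ − T₂⁴) / (1/ε₁ + 1/ε₂ − 1).
1/ε₁ + 1/ε₂ − 1 = 1/0.22 + 1/0.76 − 1 = 4.861.
T₁⁴ − T₂⁴ = 1.93×10^12 − 1.21×10^11 = 1.81×10^12 K⁴.
q = 5.67×10⁻⁸ × 1.81×10^12 / 4.861 = 21100 W/m².
Q = q·A = 21100 × 12 = 2.53×10^5 W.

Q ≈ 2.53×10^5 W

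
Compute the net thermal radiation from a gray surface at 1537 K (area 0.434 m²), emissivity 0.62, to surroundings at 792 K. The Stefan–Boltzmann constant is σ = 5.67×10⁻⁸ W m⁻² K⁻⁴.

Q = εσA(T⁴ − T_s⁴). T⁴ − T_s⁴ = (1537)⁴ − (792)⁴ = 5.58×10^12 − 3.93×10^11 = 5.19×10^12 K⁴.
Q = 0.62 × 5.67×10⁻⁸ × 0.434 × 5.19×10^12 = 79100 W.

Q ≈ 79100 W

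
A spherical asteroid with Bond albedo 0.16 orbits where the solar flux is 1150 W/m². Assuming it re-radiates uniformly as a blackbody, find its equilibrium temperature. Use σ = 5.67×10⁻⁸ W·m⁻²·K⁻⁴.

T ≈ 255 K

Power absorbed = (1−a)S·πR²; power emitted = 4πR²σT⁴. Equating and cancelling πR²:
T = ((1−a)S / 4σ)^(1/4) = (966 / (4 × 5.67×10⁻⁸))^(1/4) = (4.26×10^9)^(1/4).
T = 255 K.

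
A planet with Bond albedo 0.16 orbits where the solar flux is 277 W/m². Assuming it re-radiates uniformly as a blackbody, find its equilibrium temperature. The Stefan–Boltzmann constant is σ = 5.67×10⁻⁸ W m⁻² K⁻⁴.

Power absorbed = (1−a)S·πR²; power emitted = 4πR²σT⁴. Equating and cancelling πR²:
T = ((1−a)S / 4σ)^(1/4) = (233 / (4 × 5.67×10⁻⁸))^(1/4) = (1.03×10^9)^(1/4).
T = 179 K.

T ≈ 179 K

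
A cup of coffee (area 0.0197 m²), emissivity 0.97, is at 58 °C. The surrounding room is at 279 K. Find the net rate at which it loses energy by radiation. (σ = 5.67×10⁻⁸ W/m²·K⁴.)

Q ≈ 6.44 W

Convert: 58 °C = 331 K.
Q = εσA(T⁴ − T_s⁴). T⁴ − T_s⁴ = (331)⁴ − (279)⁴ = 1.20×10^10 − 6.06×10^9 = 5.94×10^9 K⁴.
Q = 0.97 × 5.67×10⁻⁸ × 0.0197 × 5.94×10^9 = 6.44 W.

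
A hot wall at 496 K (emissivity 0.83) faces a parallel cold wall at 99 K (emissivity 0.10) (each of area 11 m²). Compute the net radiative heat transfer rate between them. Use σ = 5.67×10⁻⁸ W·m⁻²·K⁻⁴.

Q ≈ 3690 W

For two large parallel gray plates, q = σ(T₁⁴ − T₂⁴) / (1/ε₁ + 1/ε₂ − 1).
1/ε₁ + 1/ε₂ − 1 = 1/0.83 + 1/0.10 − 1 = 10.20.
T₁⁴ − T₂⁴ = 6.05×10^10 − 9.61×10^7 = 6.04×10^10 K⁴.
q = 5.67×10⁻⁸ × 6.04×10^10 / 10.20 = 336 W/m².
Q = q·A = 336 × 11 = 3690 W.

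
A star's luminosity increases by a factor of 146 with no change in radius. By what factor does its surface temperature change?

factor ≈ 3.48

P ∝ T⁴ ⇒ T ∝ P^(1/4), so T scales by (146)^(1/4) = 3.48.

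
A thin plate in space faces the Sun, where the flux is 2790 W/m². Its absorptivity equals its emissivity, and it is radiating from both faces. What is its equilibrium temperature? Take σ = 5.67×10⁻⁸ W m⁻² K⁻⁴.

T ≈ 396 K

Absorbed flux αS = emitted flux 2εσT⁴ per unit area; with α = ε this gives T = (S/2σ)^(1/4).
T = (2790 / (2 × 5.67×10⁻⁸))^(1/4) = (2.46×10^10)^(1/4).
T = 396 K.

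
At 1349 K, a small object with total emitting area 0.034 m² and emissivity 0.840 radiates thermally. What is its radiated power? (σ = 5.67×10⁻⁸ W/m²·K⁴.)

P ≈ 5360 W

Stefan–Boltzmann: P = εσAT⁴ = 0.840 × 5.67×10⁻⁸ × 0.0340 × (1349)⁴ = 0.840 × 5.67×10⁻⁸ × 0.0340 × 3.31×10^12.
P = 5360 W.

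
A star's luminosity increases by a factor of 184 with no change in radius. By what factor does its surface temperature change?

P ∝ T⁴ ⇒ T ∝ P^(1/4), so T scales by (184)^(1/4) = 3.68.

factor ≈ 3.68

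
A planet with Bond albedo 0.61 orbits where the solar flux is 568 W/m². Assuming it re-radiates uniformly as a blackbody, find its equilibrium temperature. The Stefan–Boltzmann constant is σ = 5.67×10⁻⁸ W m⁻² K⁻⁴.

Power absorbed = (1−a)S·πR²; power emitted = 4πR²σT⁴. Equating and cancelling πR²:
T = ((1−a)S / 4σ)^(1/4) = (222 / (4 × 5.67×10⁻⁸))^(1/4) = (9.77×10^8)^(1/4).
T = 177 K.

T ≈ 177 K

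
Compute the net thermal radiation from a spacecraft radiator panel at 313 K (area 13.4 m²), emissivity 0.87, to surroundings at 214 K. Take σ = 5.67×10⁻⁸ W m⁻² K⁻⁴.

Q = εσA(T⁴ − T_s⁴). T⁴ − T_s⁴ = (313)⁴ − (214)⁴ = 9.60×10^9 − 2.10×10^9 = 7.50×10^9 K⁴.
Q = 0.87 × 5.67×10⁻⁸ × 13.4 × 7.50×10^9 = 4960 W.

Q ≈ 4960 W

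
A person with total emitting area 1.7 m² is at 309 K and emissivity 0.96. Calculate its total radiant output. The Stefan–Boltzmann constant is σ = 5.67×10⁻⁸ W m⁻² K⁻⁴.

Stefan–Boltzmann: P = εσAT⁴ = 0.96 × 5.67×10⁻⁸ × 1.70 × (309)⁴ = 0.96 × 5.67×10⁻⁸ × 1.70 × 9.12×10^9.
P = 844 W.

P ≈ 844 W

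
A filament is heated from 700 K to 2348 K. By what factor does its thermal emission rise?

P ∝ T⁴, so the ratio is (2348/700)⁴ = (3.354)⁴ = 127.

ratio ≈ 127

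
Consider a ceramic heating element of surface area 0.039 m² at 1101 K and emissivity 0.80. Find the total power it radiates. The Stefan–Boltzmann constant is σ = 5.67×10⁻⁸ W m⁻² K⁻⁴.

P = εσAT⁴ = 0.80 × 5.67×10⁻⁸ × 0.0390 × (1101)⁴ = 0.80 × 5.67×10⁻⁸ × 0.0390 × 1.47×10^12.
P = 2600 W.

P ≈ 2600 W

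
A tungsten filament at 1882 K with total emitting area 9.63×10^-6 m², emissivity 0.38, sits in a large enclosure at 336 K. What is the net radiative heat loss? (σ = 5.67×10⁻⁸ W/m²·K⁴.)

Q = εσA(T⁴ − T_s⁴). T⁴ − T_s⁴ = (1882)⁴ − (336)⁴ = 1.25×10^13 − 1.27×10^10 = 1.25×10^13 K⁴.
Q = 0.38 × 5.67×10⁻⁸ × 9.63×10^-6 × 1.25×10^13 = 2.60 W.

Q ≈ 2.60 W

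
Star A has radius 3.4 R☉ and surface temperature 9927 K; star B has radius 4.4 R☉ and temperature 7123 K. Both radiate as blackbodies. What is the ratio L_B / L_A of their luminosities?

L = 4πR²σT⁴ ∝ R²T⁴, so L_B/L_A = (4.4/3.4)² × (7123/9927)⁴ = 1.67 × 0.265 = 0.444.

L_B/L_A ≈ 0.444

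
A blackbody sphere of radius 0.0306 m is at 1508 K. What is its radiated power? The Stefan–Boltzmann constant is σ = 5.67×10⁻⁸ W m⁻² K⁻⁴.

P ≈ 3450 W

A = 4πr² = 4π × (0.0306)² = 0.0118 m².
P = σAT⁴ = 5.67×10⁻⁸ × 0.0118 × (1508)⁴ = 5.67×10⁻⁸ × 0.0118 × 5.17×10^12.
P = 3450 W.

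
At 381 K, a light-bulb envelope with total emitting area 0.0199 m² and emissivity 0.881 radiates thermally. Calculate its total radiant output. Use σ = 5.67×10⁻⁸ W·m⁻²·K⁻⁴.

Stefan–Boltzmann: P = εσAT⁴ = 0.881 × 5.67×10⁻⁸ × 0.0199 × (381)⁴ = 0.881 × 5.67×10⁻⁸ × 0.0199 × 2.11×10^10.
P = 20.9 W.

P ≈ 20.9 W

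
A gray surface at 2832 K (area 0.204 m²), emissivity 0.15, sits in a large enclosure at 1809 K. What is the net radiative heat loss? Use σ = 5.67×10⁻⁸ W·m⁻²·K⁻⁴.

Q ≈ 93000 W

Q = εσA(T⁴ − T_s⁴). T⁴ − T_s⁴ = (2832)⁴ − (1809)⁴ = 6.43×10^13 − 1.07×10^13 = 5.36×10^13 K⁴.
Q = 0.15 × 5.67×10⁻⁸ × 0.204 × 5.36×10^13 = 93000 W.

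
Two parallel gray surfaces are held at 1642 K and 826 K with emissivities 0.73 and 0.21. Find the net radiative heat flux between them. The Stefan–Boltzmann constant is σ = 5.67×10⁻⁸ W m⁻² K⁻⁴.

q ≈ 75200 W/m²

For two large parallel gray plates, q = σ(T₁⁴ − T₂⁴) / (1/ε₁ + 1/ε₂ − 1).
1/ε₁ + 1/ε₂ − 1 = 1/0.73 + 1/0.21 − 1 = 5.132.
T₁⁴ − T₂⁴ = 7.27×10^12 − 4.66×10^11 = 6.80×10^12 K⁴.
q = 5.67×10⁻⁸ × 6.80×10^12 / 5.132 = 75200 W/m².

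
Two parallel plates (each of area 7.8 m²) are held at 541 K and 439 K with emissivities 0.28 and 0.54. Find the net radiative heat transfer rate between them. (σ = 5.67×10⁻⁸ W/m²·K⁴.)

Q ≈ 4850 W

For two large parallel gray plates, q = σ(T₁⁴ − T₂⁴) / (1/ε₁ + 1/ε₂ − 1).
1/ε₁ + 1/ε₂ − 1 = 1/0.28 + 1/0.54 − 1 = 4.423.
T₁⁴ − T₂⁴ = 8.57×10^10 − 3.71×10^10 = 4.85×10^10 K⁴.
q = 5.67×10⁻⁸ × 4.85×10^10 / 4.423 = 622 W/m².
Q = q·A = 622 × 7.8 = 4850 W.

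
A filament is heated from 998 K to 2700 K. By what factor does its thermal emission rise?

ratio ≈ 53.6

P ∝ T⁴, so the ratio is (2700/998)⁴ = (2.705)⁴ = 53.6.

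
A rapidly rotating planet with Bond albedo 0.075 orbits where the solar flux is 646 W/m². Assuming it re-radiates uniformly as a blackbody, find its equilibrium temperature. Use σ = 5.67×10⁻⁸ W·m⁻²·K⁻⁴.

T ≈ 227 K

Power absorbed = (1−a)S·πR²; power emitted = 4πR²σT⁴. Equating and cancelling πR²:
T = ((1−a)S / 4σ)^(1/4) = (598 / (4 × 5.67×10⁻⁸))^(1/4) = (2.63×10^9)^(1/4).
T = 227 K.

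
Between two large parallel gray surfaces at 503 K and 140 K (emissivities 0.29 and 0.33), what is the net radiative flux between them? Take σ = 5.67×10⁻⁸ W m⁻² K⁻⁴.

For two large parallel gray plates, q = σ(T₁⁴ − T₂⁴) / (1/ε₁ + 1/ε₂ − 1).
1/ε₁ + 1/ε₂ − 1 = 1/0.29 + 1/0.33 − 1 = 5.479.
T₁⁴ − T₂⁴ = 6.40×10^10 − 3.84×10^8 = 6.36×10^10 K⁴.
q = 5.67×10⁻⁸ × 6.36×10^10 / 5.479 = 659 W/m².

q ≈ 659 W/m²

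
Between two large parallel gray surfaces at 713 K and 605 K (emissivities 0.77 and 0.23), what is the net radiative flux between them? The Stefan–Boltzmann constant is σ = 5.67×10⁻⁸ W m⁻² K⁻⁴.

q ≈ 1520 W/m²

For two large parallel gray plates, q = σ(T₁⁴ − T₂⁴) / (1/ε₁ + 1/ε₂ − 1).
1/ε₁ + 1/ε₂ − 1 = 1/0.77 + 1/0.23 − 1 = 4.647.
T₁⁴ − T₂⁴ = 2.58×10^11 − 1.34×10^11 = 1.24×10^11 K⁴.
q = 5.67×10⁻⁸ × 1.24×10^11 / 4.647 = 1520 W/m².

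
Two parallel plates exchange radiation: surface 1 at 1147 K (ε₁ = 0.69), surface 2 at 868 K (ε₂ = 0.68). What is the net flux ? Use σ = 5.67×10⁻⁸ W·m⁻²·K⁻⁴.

For two large parallel gray plates, q = σ(T₁⁴ − T₂⁴) / (1/ε₁ + 1/ε₂ − 1).
1/ε₁ + 1/ε₂ − 1 = 1/0.69 + 1/0.68 − 1 = 1.920.
T₁⁴ − T₂⁴ = 1.73×10^12 − 5.68×10^11 = 1.16×10^12 K⁴.
q = 5.67×10⁻⁸ × 1.16×10^12 / 1.920 = 34400 W/m².

q ≈ 34400 W/m²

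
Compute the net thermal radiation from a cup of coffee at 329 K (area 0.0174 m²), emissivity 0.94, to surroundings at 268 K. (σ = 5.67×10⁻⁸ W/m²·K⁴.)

Q ≈ 6.08 W

Q = εσA(T⁴ − T_s⁴). T⁴ − T_s⁴ = (329)⁴ − (268)⁴ = 1.17×10^10 − 5.16×10^9 = 6.56×10^9 K⁴.
Q = 0.94 × 5.67×10⁻⁸ × 0.0174 × 6.56×10^9 = 6.08 W.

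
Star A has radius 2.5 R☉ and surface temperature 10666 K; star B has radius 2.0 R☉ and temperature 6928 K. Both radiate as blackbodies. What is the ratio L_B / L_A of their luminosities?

L = 4πR²σT⁴ ∝ R²T⁴, so L_B/L_A = (2.0/2.5)² × (6928/10666)⁴ = 0.640 × 0.178 = 0.114.

L_B/L_A ≈ 0.114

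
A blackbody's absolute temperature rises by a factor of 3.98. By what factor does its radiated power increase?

factor ≈ 251

P ∝ T⁴, so the power scales as (3.98)⁴ = 251.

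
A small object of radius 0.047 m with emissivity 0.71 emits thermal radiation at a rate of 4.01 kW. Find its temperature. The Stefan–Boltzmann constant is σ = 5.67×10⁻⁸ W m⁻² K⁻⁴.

A = 4πr² = 4π × (0.047)² = 0.0278 m².
From P = εσAT⁴, T = (P / εσA)^(1/4) = (4010 / (0.71 × 5.67×10⁻⁸ × 0.0278))^(1/4).
T = (3.59×10^12)^(1/4) = 1380 K.

T ≈ 1380 K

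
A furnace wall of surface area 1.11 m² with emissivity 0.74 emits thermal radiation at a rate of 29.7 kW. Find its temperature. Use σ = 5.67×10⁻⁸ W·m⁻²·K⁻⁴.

T ≈ 894 K

From P = εσAT⁴, T = (P / εσA)^(1/4) = (29700 / (0.74 × 5.67×10⁻⁸ × 1.11))^(1/4).
T = (6.38×10^11)^(1/4) = 894 K.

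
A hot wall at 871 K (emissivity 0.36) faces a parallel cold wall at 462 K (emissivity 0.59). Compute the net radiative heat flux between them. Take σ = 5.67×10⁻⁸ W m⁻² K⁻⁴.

For two large parallel gray plates, q = σ(T₁⁴ − T₂⁴) / (1/ε₁ + 1/ε₂ − 1).
1/ε₁ + 1/ε₂ − 1 = 1/0.36 + 1/0.59 − 1 = 3.473.
T₁⁴ − T₂⁴ = 5.76×10^11 − 4.56×10^10 = 5.30×10^11 K⁴.
q = 5.67×10⁻⁸ × 5.30×10^11 / 3.473 = 8650 W/m².

q ≈ 8650 W/m²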